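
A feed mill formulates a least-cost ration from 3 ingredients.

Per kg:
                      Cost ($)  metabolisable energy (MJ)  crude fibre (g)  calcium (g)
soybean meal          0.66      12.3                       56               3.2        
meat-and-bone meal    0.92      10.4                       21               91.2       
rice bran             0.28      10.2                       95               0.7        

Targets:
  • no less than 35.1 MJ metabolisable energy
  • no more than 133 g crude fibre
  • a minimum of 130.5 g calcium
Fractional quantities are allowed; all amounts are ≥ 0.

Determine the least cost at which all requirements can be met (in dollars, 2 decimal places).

This is a linear program. Let x1 = kg of soybean meal, x2 = kg of meat-and-bone meal, x3 = kg of rice bran.
min 0.66x1 + 0.92x2 + 0.28x3 subject to:
  12.3x1 + 10.4x2 + 10.2x3 ≥ 35.1   (metabolisable energy)
  56x1 + 21x2 + 95x3 ≤ 133   (crude fibre)
  3.2x1 + 91.2x2 + 0.7x3 ≥ 130.5   (calcium)
  x1, x2, x3 ≥ 0.
All 3 inputs are positive at the optimum. Binding constraints: metabolisable energy, crude fibre, calcium.
So soybean meal = 1.529 kg, meat-and-bone meal = 1.376 kg, rice bran = 0.1945 kg.
Hence cost = 0.66·1.529 + 0.92·1.376 + 0.28·0.1945 = $2.3295.

$2.33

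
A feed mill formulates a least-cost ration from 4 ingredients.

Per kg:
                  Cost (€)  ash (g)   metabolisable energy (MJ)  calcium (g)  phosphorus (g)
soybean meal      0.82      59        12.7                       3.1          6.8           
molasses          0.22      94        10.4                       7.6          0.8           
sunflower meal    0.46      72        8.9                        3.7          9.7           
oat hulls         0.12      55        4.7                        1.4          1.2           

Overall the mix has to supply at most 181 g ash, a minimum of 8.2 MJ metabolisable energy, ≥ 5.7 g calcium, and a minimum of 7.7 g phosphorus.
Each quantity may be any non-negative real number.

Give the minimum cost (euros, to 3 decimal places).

Set it up as a linear program. Let x1 = kg of soybean meal, x2 = kg of molasses, x3 = kg of sunflower meal, x4 = kg of oat hulls.
Minimise 0.82x1 + 0.22x2 + 0.46x3 + 0.12x4 with:
  59x1 + 94x2 + 72x3 + 55x4 ≤ 181   (ash)
  12.7x1 + 10.4x2 + 8.9x3 + 4.7x4 ≥ 8.2   (metabolisable energy)
  3.1x1 + 7.6x2 + 3.7x3 + 1.4x4 ≥ 5.7   (calcium)
  6.8x1 + 0.8x2 + 9.7x3 + 1.2x4 ≥ 7.7   (phosphorus)
  x1, x2, x3, x4 ≥ 0.
At the optimum only molasses, sunflower meal are positive (soybean meal, oat hulls = 0). The calcium and phosphorus requirements are met with equality.
So molasses = 0.3787 kg, sunflower meal = 0.7626 kg.
Objective = 0.22·0.3787 + 0.46·0.7626 = 0.43411.

€0.434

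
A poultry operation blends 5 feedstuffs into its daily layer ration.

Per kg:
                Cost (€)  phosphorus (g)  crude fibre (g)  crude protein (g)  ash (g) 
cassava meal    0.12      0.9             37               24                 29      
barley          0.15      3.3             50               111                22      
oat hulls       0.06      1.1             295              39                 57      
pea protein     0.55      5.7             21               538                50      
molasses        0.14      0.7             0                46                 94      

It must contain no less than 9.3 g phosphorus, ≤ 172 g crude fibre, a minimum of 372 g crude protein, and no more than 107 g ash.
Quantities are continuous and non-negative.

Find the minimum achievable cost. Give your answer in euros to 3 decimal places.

This is a linear program. Let x1 = kg of cassava meal, x2 = kg of barley, x3 = kg of oat hulls, x4 = kg of pea protein, x5 = kg of molasses.
Minimize 0.12x1 + 0.15x2 + 0.06x3 + 0.55x4 + 0.14x5 subject to:
  0.9x1 + 3.3x2 + 1.1x3 + 5.7x4 + 0.7x5 ≥ 9.3   (phosphorus)
  37x1 + 50x2 + 295x3 + 21x4 ≤ 172   (crude fibre)
  24x1 + 111x2 + 39x3 + 538x4 + 46x5 ≥ 372   (crude protein)
  29x1 + 22x2 + 57x3 + 50x4 + 94x5 ≤ 107   (ash)
  x1, x2, x3, x4, x5 ≥ 0.
At the optimum only barley, pea protein are positive (cassava meal, oat hulls, molasses = 0). The phosphorus and crude protein requirements are met with equality.
Solving gives x2 = 2.523, x4 = 0.1709.
Total cost: 0.15·2.523 + 0.55·0.1709 = 0.47245.

€0.472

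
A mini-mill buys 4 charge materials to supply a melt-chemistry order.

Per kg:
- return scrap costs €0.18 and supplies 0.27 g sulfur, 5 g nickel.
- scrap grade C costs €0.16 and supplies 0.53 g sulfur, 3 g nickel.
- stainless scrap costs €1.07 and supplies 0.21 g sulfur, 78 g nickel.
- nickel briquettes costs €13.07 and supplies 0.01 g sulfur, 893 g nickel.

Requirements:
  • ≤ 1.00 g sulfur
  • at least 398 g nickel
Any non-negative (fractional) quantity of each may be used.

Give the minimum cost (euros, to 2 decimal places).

Treat it as an LP. Let x1 = kg of return scrap, x2 = kg of scrap grade C, x3 = kg of stainless scrap, x4 = kg of nickel briquettes.
Minimise 0.18x1 + 0.16x2 + 1.07x3 + 13.07x4 subject to:
  0.27x1 + 0.53x2 + 0.21x3 + 0.01x4 ≤ 1   (sulfur)
  5x1 + 3x2 + 78x3 + 893x4 ≥ 398   (nickel)
  x1, x2, x3, x4 ≥ 0.
The minimum-cost mix takes nothing from return scrap, scrap grade C — only stainless scrap, nickel briquettes. There the sulfur and nickel constraints are tight.
So stainless scrap = 4.76 kg, nickel briquettes = 0.02988 kg.
Hence cost = 1.07·4.76 + 13.07·0.02988 = €5.4837.

€5.48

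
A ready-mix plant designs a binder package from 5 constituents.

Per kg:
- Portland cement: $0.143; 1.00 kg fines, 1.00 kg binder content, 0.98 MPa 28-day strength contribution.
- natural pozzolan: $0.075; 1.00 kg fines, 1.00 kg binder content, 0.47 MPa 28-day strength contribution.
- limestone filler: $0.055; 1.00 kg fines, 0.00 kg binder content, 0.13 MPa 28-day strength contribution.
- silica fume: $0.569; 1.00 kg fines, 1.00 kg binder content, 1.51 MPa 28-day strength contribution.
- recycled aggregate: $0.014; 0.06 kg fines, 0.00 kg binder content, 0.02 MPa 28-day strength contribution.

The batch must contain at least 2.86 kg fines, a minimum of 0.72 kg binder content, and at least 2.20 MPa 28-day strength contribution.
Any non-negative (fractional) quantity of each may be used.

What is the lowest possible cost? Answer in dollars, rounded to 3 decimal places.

$0.329

Let x1 = kg of Portland cement, x2 = kg of natural pozzolan, x3 = kg of limestone filler, x4 = kg of silica fume, x5 = kg of recycled aggregate.
Minimise 0.143x1 + 0.075x2 + 0.055x3 + 0.569x4 + 0.014x5 subject to:
  1x1 + 1x2 + 1x3 + 1x4 + 0.06x5 ≥ 2.86   (fines)
  1x1 + 1x2 + 1x4 ≥ 0.72   (binder content)
  0.98x1 + 0.47x2 + 0.13x3 + 1.51x4 + 0.02x5 ≥ 2.2   (28-day strength contribution)
  x1, x2, x3, x4, x5 ≥ 0.
The minimum-cost mix takes nothing from limestone filler, silica fume, recycled aggregate — only Portland cement, natural pozzolan. There the fines and 28-day strength contribution constraints are tight.
Solving gives x1 = 1.678, x2 = 1.182.
Cost = 0.143·1.678 + 0.075·1.182 = 0.32860.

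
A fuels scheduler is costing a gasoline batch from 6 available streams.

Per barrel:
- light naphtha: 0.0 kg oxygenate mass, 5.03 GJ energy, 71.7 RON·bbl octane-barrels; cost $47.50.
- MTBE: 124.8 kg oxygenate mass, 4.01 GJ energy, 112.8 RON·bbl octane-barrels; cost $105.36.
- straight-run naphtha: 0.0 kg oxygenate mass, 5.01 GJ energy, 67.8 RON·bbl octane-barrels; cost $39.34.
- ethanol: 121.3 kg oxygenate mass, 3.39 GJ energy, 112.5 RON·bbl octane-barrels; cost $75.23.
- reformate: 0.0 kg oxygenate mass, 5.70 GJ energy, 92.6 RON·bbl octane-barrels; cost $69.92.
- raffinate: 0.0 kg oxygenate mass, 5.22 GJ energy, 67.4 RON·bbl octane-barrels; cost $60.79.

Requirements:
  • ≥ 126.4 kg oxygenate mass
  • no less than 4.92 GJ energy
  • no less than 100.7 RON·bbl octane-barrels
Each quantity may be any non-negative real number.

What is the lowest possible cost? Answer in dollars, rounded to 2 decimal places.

Let x1 = barrels of light naphtha, x2 = barrels of MTBE, x3 = barrels of straight-run naphtha, x4 = barrels of ethanol, x5 = barrels of reformate, x6 = barrels of raffinate.
Minimise 47.5x1 + 105.36x2 + 39.34x3 + 75.23x4 + 69.92x5 + 60.79x6 s.t.:
  124.8x2 + 121.3x4 ≥ 126.4   (oxygenate mass)
  5.03x1 + 4.01x2 + 5.01x3 + 3.39x4 + 5.7x5 + 5.22x6 ≥ 4.92   (energy)
  71.7x1 + 112.8x2 + 67.8x3 + 112.5x4 + 92.6x5 + 67.4x6 ≥ 100.7   (octane-barrels)
  x1, x2, x3, x4, x5, x6 ≥ 0.
The optimal basis is {straight-run naphtha, ethanol}; light naphtha, MTBE, reformate, raffinate drop out. There the oxygenate mass and energy constraints are tight.
That vertex is x3 = 0.27694, x4 = 1.04204.
Total cost: 39.34·0.27694 + 75.23·1.04204 = 89.2875.

$89.29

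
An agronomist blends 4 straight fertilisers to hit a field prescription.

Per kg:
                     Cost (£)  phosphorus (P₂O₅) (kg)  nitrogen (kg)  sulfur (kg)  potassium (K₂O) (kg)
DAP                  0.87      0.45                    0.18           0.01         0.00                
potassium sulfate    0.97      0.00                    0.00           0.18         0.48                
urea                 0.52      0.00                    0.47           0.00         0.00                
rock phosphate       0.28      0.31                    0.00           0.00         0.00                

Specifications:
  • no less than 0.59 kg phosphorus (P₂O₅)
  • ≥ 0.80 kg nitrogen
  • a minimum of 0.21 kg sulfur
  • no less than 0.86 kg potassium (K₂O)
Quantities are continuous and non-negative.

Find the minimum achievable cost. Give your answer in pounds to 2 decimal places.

£3.16

This is a linear program. Let x1 = kg of DAP, x2 = kg of potassium sulfate, x3 = kg of urea, x4 = kg of rock phosphate.
Minimise 0.87x1 + 0.97x2 + 0.52x3 + 0.28x4 subject to:
  0.45x1 + 0.31x4 ≥ 0.59   (phosphorus (P₂O₅))
  0.18x1 + 0.47x3 ≥ 0.8   (nitrogen)
  0.01x1 + 0.18x2 ≥ 0.21   (sulfur)
  0.48x2 ≥ 0.86   (potassium (K₂O))
  x1, x2, x3, x4 ≥ 0.
The minimum-cost mix takes nothing from DAP — only potassium sulfate, urea, rock phosphate. Binding constraints: phosphorus (P₂O₅), nitrogen, potassium (K₂O).
Optimal quantities: potassium sulfate = 1.792 kg, urea = 1.702 kg, rock phosphate = 1.903 kg.
Cost = 0.97·1.792 + 0.52·1.702 + 0.28·1.903 = 3.1561.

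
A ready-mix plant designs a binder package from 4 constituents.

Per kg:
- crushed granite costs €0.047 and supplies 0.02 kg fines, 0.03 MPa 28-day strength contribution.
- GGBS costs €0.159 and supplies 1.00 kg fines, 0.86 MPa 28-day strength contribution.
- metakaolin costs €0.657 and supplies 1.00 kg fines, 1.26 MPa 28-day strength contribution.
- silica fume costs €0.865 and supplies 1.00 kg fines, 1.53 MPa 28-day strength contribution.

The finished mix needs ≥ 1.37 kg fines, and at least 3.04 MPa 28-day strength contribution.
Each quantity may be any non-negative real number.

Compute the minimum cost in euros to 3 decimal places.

Treat it as an LP. Let x1 = kg of crushed granite, x2 = kg of GGBS, x3 = kg of metakaolin, x4 = kg of silica fume.
min 0.047x1 + 0.159x2 + 0.657x3 + 0.865x4 with:
  0.02x1 + 1x2 + 1x3 + 1x4 ≥ 1.37   (fines)
  0.03x1 + 0.86x2 + 1.26x3 + 1.53x4 ≥ 3.04   (28-day strength contribution)
  x1, x2, x3, x4 ≥ 0.
The minimum-cost mix takes nothing from crushed granite, metakaolin, silica fume — only GGBS. There the 28-day strength contribution constraint is tight.
Optimal quantities: GGBS = 3.535 kg.
Hence cost = 0.159·3.535 = €0.56207.

€0.562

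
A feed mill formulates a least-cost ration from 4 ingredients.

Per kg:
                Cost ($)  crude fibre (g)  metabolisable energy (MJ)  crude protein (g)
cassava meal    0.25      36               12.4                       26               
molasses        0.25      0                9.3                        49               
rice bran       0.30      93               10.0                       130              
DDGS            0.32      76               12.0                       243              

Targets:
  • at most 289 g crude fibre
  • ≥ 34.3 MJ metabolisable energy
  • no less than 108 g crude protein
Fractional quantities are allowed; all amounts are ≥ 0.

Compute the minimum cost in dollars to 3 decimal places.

$0.704

Let x1 = kg of cassava meal, x2 = kg of molasses, x3 = kg of rice bran, x4 = kg of DDGS.
Minimise 0.25x1 + 0.25x2 + 0.3x3 + 0.32x4 with:
  36x1 + 93x3 + 76x4 ≤ 289   (crude fibre)
  12.4x1 + 9.3x2 + 10x3 + 12x4 ≥ 34.3   (metabolisable energy)
  26x1 + 49x2 + 130x3 + 243x4 ≥ 108   (crude protein)
  x1, x2, x3, x4 ≥ 0.
The cheapest feasible vertex uses only cassava meal, DDGS; molasses, rice bran are not used. There the metabolisable energy and crude protein constraints are tight.
So cassava meal = 2.606 kg, DDGS = 0.1656 kg.
Objective = 0.25·2.606 + 0.32·0.1656 = 0.70449.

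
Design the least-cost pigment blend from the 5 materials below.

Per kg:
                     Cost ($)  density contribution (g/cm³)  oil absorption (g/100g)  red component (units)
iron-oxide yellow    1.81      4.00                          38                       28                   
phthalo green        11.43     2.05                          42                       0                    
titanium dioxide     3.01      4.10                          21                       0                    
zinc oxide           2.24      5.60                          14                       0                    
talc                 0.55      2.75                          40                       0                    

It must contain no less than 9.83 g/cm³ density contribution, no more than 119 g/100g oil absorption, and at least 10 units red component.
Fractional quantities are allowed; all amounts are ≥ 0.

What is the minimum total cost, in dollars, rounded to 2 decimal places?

$2.61

Treat it as an LP. Let x1 = kg of iron-oxide yellow, x2 = kg of phthalo green, x3 = kg of titanium dioxide, x4 = kg of zinc oxide, x5 = kg of talc.
Minimize 1.81x1 + 11.43x2 + 3.01x3 + 2.24x4 + 0.55x5 subject to:
  4x1 + 2.05x2 + 4.1x3 + 5.6x4 + 2.75x5 ≥ 9.83   (density contribution)
  38x1 + 42x2 + 21x3 + 14x4 + 40x5 ≤ 119   (oil absorption)
  28x1 ≥ 10   (red component)
  x1, x2, x3, x4, x5 ≥ 0.
The minimum-cost mix takes nothing from phthalo green, titanium dioxide — only iron-oxide yellow, zinc oxide, talc. The density contribution, oil absorption, red component requirements are met with equality.
Solving gives x1 = 0.3571, x4 = 0.2487, x5 = 2.549.
Objective = 1.81·0.3571 + 2.24·0.2487 + 0.55·2.549 = 2.6054.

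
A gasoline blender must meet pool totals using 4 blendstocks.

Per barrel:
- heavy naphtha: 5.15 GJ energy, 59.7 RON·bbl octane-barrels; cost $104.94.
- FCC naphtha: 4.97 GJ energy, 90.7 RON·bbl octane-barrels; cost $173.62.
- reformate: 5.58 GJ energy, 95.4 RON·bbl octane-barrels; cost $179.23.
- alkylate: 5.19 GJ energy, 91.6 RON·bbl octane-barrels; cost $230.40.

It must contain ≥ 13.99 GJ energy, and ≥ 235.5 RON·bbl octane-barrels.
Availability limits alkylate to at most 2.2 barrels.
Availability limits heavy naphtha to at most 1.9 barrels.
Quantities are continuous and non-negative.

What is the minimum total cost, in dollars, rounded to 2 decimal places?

Let x1 = barrels of heavy naphtha, x2 = barrels of FCC naphtha, x3 = barrels of reformate, x4 = barrels of alkylate.
min 104.94x1 + 173.62x2 + 179.23x3 + 230.4x4 s.t.:
  5.15x1 + 4.97x2 + 5.58x3 + 5.19x4 ≥ 13.99   (energy)
  59.7x1 + 90.7x2 + 95.4x3 + 91.6x4 ≥ 235.5   (octane-barrels)
  x4 ≤ 2.2
  x1 ≤ 1.9
  x1, x2, x3, x4 ≥ 0.
The minimum-cost mix takes nothing from FCC naphtha, alkylate — only heavy naphtha, reformate. The octane-barrels and the heavy naphtha cap requirements are met with equality.
So heavy naphtha = 1.9 barrels, reformate = 1.27956 barrels.
Objective = 104.94·1.9 + 179.23·1.27956 = 428.7215.

$428.72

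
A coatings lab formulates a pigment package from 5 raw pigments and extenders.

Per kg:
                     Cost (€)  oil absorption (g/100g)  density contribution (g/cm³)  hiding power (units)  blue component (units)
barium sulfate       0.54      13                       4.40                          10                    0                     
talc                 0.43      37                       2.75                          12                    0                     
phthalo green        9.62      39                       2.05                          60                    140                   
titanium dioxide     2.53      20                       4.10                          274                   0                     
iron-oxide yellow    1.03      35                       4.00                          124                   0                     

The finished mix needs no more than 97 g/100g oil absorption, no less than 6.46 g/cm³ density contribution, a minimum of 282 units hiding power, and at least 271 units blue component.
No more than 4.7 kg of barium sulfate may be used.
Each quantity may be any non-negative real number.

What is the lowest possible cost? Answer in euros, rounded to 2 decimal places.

€20.11

Set it up as a linear program. Let x1 = kg of barium sulfate, x2 = kg of talc, x3 = kg of phthalo green, x4 = kg of titanium dioxide, x5 = kg of iron-oxide yellow.
Minimize 0.54x1 + 0.43x2 + 9.62x3 + 2.53x4 + 1.03x5 s.t.:
  13x1 + 37x2 + 39x3 + 20x4 + 35x5 ≤ 97   (oil absorption)
  4.4x1 + 2.75x2 + 2.05x3 + 4.1x4 + 4x5 ≥ 6.46   (density contribution)
  10x1 + 12x2 + 60x3 + 274x4 + 124x5 ≥ 282   (hiding power)
  140x3 ≥ 271   (blue component)
  x1 ≤ 4.7
  x1, x2, x3, x4, x5 ≥ 0.
At the optimum only phthalo green, titanium dioxide, iron-oxide yellow are positive (barium sulfate, talc = 0). The oil absorption, hiding power, blue component requirements are met with equality.
Solving gives x3 = 1.936, x4 = 0.4414, x5 = 0.3623.
Hence cost = 9.62·1.936 + 2.53·0.4414 + 1.03·0.3623 = €20.1142.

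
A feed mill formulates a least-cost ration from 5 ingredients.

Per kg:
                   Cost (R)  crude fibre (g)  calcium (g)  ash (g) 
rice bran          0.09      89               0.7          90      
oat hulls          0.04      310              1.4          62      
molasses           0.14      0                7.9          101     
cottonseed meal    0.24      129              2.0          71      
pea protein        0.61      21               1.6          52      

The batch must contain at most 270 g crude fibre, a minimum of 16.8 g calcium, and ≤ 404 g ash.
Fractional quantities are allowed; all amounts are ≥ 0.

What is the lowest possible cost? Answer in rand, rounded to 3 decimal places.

R0.298

This is a linear program. Let x1 = kg of rice bran, x2 = kg of oat hulls, x3 = kg of molasses, x4 = kg of cottonseed meal, x5 = kg of pea protein.
min 0.09x1 + 0.04x2 + 0.14x3 + 0.24x4 + 0.61x5 subject to:
  89x1 + 310x2 + 129x4 + 21x5 ≤ 270   (crude fibre)
  0.7x1 + 1.4x2 + 7.9x3 + 2x4 + 1.6x5 ≥ 16.8   (calcium)
  90x1 + 62x2 + 101x3 + 71x4 + 52x5 ≤ 404   (ash)
  x1, x2, x3, x4, x5 ≥ 0.
The cheapest feasible vertex uses only molasses; rice bran, oat hulls, cottonseed meal, pea protein are not used. The calcium requirement is met with equality.
Solving gives x3 = 2.127.
Objective = 0.14·2.127 = 0.29778.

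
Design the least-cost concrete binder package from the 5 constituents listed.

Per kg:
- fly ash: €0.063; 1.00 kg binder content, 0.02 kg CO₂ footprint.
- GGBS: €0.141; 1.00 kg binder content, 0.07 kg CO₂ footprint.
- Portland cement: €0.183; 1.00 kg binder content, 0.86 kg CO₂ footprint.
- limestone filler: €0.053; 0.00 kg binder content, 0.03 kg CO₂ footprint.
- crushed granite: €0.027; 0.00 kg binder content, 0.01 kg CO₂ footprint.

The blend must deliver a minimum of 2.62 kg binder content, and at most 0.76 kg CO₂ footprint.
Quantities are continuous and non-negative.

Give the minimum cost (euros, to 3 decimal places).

Treat it as an LP. Let x1 = kg of fly ash, x2 = kg of GGBS, x3 = kg of Portland cement, x4 = kg of limestone filler, x5 = kg of crushed granite.
min 0.063x1 + 0.141x2 + 0.183x3 + 0.053x4 + 0.027x5 s.t.:
  1x1 + 1x2 + 1x3 ≥ 2.62   (binder content)
  0.02x1 + 0.07x2 + 0.86x3 + 0.03x4 + 0.01x5 ≤ 0.76   (CO₂ footprint)
  x1, x2, x3, x4, x5 ≥ 0.
The minimum-cost mix takes nothing from GGBS, Portland cement, limestone filler, crushed granite — only fly ash. Binding constraint: binder content.
That vertex is x1 = 2.62.
Hence cost = 0.063·2.62 = €0.16506.

€0.165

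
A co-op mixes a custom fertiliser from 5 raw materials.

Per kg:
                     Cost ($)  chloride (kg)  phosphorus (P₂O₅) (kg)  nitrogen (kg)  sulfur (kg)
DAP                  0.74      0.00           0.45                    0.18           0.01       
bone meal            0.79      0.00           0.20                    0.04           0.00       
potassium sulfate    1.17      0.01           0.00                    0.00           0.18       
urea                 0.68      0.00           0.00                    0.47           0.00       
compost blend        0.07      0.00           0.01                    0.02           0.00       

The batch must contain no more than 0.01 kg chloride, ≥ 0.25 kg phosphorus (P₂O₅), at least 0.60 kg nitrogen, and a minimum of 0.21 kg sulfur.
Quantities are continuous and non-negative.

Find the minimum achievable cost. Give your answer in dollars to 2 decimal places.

$3.48

Set it up as a linear program. Let x1 = kg of DAP, x2 = kg of bone meal, x3 = kg of potassium sulfate, x4 = kg of urea, x5 = kg of compost blend.
Minimize 0.74x1 + 0.79x2 + 1.17x3 + 0.68x4 + 0.07x5 with:
  0.01x3 ≤ 0.01   (chloride)
  0.45x1 + 0.2x2 + 0.01x5 ≥ 0.25   (phosphorus (P₂O₅))
  0.18x1 + 0.04x2 + 0.47x4 + 0.02x5 ≥ 0.6   (nitrogen)
  0.01x1 + 0.18x3 ≥ 0.21   (sulfur)
  x1, x2, x3, x4, x5 ≥ 0.
At the optimum only DAP, potassium sulfate, urea are positive (bone meal, compost blend = 0). Binding constraints: chloride, nitrogen, sulfur.
So DAP = 3 kg, potassium sulfate = 1 kg, urea = 0.1277 kg.
Objective = 0.74·3 + 1.17·1 + 0.68·0.1277 = 3.4768.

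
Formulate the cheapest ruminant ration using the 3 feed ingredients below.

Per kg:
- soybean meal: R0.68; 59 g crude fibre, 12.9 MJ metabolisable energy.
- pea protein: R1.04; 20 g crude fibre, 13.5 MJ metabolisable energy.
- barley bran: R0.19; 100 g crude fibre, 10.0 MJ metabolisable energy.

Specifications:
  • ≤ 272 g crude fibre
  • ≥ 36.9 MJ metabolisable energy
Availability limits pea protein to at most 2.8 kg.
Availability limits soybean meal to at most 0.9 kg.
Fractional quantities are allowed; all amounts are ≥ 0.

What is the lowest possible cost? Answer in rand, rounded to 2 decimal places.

R1.32

Set it up as a linear program. Let x1 = kg of soybean meal, x2 = kg of pea protein, x3 = kg of barley bran.
min 0.68x1 + 1.04x2 + 0.19x3 with:
  59x1 + 20x2 + 100x3 ≤ 272   (crude fibre)
  12.9x1 + 13.5x2 + 10x3 ≥ 36.9   (metabolisable energy)
  x2 ≤ 2.8
  x1 ≤ 0.9
  x1, x2, x3 ≥ 0.
All 3 inputs are positive at the optimum. Binding constraints: crude fibre, metabolisable energy, the soybean meal cap.
That vertex is x1 = 0.9, x2 = 0.2957, x3 = 2.13.
Total cost: 0.68·0.9 + 1.04·0.2957 + 0.19·2.13 = 1.3242.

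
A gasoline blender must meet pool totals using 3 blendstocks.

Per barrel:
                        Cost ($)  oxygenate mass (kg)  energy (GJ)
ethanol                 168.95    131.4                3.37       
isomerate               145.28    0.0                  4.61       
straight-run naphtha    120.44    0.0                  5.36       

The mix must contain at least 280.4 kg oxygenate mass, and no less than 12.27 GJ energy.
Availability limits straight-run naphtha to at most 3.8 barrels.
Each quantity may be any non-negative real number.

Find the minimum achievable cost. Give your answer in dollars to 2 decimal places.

Let x1 = barrels of ethanol, x2 = barrels of isomerate, x3 = barrels of straight-run naphtha.
Minimise 168.95x1 + 145.28x2 + 120.44x3 subject to:
  131.4x1 ≥ 280.4   (oxygenate mass)
  3.37x1 + 4.61x2 + 5.36x3 ≥ 12.27   (energy)
  x3 ≤ 3.8
  x1, x2, x3 ≥ 0.
The cheapest feasible vertex uses only ethanol, straight-run naphtha; isomerate is not used. The oxygenate mass and energy requirements are met with equality.
Optimal quantities: ethanol = 2.13394 barrels, straight-run naphtha = 0.947503 barrels.
Cost = 168.95·2.13394 + 120.44·0.947503 = 474.6464.

$474.65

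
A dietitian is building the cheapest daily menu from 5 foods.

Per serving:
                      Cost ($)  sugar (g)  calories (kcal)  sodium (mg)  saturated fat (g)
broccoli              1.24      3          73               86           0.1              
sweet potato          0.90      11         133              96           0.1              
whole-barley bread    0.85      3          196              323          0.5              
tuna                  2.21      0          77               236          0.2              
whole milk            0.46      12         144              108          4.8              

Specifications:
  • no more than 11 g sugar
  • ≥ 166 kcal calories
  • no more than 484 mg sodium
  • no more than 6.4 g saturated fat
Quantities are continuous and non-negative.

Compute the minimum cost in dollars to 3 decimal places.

Let x1 = servings of broccoli, x2 = servings of sweet potato, x3 = servings of whole-barley bread, x4 = servings of tuna, x5 = servings of whole milk.
Minimise 1.24x1 + 0.9x2 + 0.85x3 + 2.21x4 + 0.46x5 with:
  3x1 + 11x2 + 3x3 + 12x5 ≤ 11   (sugar)
  73x1 + 133x2 + 196x3 + 77x4 + 144x5 ≥ 166   (calories)
  86x1 + 96x2 + 323x3 + 236x4 + 108x5 ≤ 484   (sodium)
  0.1x1 + 0.1x2 + 0.5x3 + 0.2x4 + 4.8x5 ≤ 6.4   (saturated fat)
  x1, x2, x3, x4, x5 ≥ 0.
The optimal basis is {whole-barley bread, whole milk}; broccoli, sweet potato, tuna drop out. There the sugar and calories constraints are tight.
So whole-barley bread = 0.2125 servings, whole milk = 0.8635 servings.
Hence cost = 0.85·0.2125 + 0.46·0.8635 = $0.57784.

$0.578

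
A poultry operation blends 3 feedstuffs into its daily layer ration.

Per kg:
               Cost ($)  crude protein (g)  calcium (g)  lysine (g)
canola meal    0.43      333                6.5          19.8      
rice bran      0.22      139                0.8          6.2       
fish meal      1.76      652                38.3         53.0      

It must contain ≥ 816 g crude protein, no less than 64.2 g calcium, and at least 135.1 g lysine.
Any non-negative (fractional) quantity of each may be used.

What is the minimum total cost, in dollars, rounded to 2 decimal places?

Let x1 = kg of canola meal, x2 = kg of rice bran, x3 = kg of fish meal.
Minimize 0.43x1 + 0.22x2 + 1.76x3 subject to:
  333x1 + 139x2 + 652x3 ≥ 816   (crude protein)
  6.5x1 + 0.8x2 + 38.3x3 ≥ 64.2   (calcium)
  19.8x1 + 6.2x2 + 53x3 ≥ 135.1   (lysine)
  x1, x2, x3 ≥ 0.
The optimal basis is {canola meal, fish meal}; rice bran drops out. The calcium and lysine requirements are met with equality.
Solving gives x1 = 4.281, x3 = 0.9497.
Cost = 0.43·4.281 + 1.76·0.9497 = 3.5123.

$3.51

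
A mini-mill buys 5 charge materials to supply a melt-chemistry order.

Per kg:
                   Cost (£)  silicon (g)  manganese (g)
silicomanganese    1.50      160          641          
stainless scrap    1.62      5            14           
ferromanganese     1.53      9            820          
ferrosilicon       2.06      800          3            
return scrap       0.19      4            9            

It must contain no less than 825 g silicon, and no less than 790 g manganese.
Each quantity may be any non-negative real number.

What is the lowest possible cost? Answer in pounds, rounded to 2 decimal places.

Treat it as an LP. Let x1 = kg of silicomanganese, x2 = kg of stainless scrap, x3 = kg of ferromanganese, x4 = kg of ferrosilicon, x5 = kg of return scrap.
Minimize 1.5x1 + 1.62x2 + 1.53x3 + 2.06x4 + 0.19x5 with:
  160x1 + 5x2 + 9x3 + 800x4 + 4x5 ≥ 825   (silicon)
  641x1 + 14x2 + 820x3 + 3x4 + 9x5 ≥ 790   (manganese)
  x1, x2, x3, x4, x5 ≥ 0.
The minimum-cost mix takes nothing from stainless scrap, ferromanganese, return scrap — only silicomanganese, ferrosilicon. The silicon and manganese requirements are met with equality.
That vertex is x1 = 1.229, x4 = 0.7855.
Total cost: 1.5·1.229 + 2.06·0.7855 = 3.4616.

£3.46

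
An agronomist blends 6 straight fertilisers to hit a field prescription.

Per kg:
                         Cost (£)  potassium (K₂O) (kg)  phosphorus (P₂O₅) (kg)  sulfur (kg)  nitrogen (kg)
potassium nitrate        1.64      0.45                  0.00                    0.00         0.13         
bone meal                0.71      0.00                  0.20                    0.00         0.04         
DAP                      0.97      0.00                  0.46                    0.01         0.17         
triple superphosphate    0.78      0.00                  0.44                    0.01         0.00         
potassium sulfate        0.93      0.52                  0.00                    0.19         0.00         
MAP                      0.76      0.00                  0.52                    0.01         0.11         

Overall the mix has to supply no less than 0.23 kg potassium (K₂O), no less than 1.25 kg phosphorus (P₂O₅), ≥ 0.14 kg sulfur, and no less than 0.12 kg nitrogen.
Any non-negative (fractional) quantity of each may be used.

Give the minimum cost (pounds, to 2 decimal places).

£2.39

This is a linear program. Let x1 = kg of potassium nitrate, x2 = kg of bone meal, x3 = kg of DAP, x4 = kg of triple superphosphate, x5 = kg of potassium sulfate, x6 = kg of MAP.
Minimise 1.64x1 + 0.71x2 + 0.97x3 + 0.78x4 + 0.93x5 + 0.76x6 s.t.:
  0.45x1 + 0.52x5 ≥ 0.23   (potassium (K₂O))
  0.2x2 + 0.46x3 + 0.44x4 + 0.52x6 ≥ 1.25   (phosphorus (P₂O₅))
  0.01x3 + 0.01x4 + 0.19x5 + 0.01x6 ≥ 0.14   (sulfur)
  0.13x1 + 0.04x2 + 0.17x3 + 0.11x6 ≥ 0.12   (nitrogen)
  x1, x2, x3, x4, x5, x6 ≥ 0.
The cheapest feasible vertex uses only potassium sulfate, MAP; potassium nitrate, bone meal, DAP, triple superphosphate are not used. The phosphorus (P₂O₅) and sulfur requirements are met with equality.
Optimal quantities: potassium sulfate = 0.6103 kg, MAP = 2.404 kg.
Cost = 0.93·0.6103 + 0.76·2.404 = 2.3946.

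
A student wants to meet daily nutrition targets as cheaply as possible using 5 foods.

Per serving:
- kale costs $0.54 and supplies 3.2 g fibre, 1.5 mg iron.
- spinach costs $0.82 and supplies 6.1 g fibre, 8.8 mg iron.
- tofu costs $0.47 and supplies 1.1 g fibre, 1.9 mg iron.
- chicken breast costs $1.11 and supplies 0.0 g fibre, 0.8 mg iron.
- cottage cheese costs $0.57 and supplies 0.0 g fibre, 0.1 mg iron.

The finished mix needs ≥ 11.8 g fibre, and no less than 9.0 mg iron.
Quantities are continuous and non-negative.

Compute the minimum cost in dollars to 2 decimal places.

Let x1 = servings of kale, x2 = servings of spinach, x3 = servings of tofu, x4 = servings of chicken breast, x5 = servings of cottage cheese.
min 0.54x1 + 0.82x2 + 0.47x3 + 1.11x4 + 0.57x5 with:
  3.2x1 + 6.1x2 + 1.1x3 ≥ 11.8   (fibre)
  1.5x1 + 8.8x2 + 1.9x3 + 0.8x4 + 0.1x5 ≥ 9   (iron)
  x1, x2, x3, x4, x5 ≥ 0.
The cheapest feasible vertex uses only spinach; kale, tofu, chicken breast, cottage cheese are not used. The fibre requirement is met with equality.
Optimal quantities: spinach = 1.934 servings.
Hence cost = 0.82·1.934 = $1.5859.

$1.59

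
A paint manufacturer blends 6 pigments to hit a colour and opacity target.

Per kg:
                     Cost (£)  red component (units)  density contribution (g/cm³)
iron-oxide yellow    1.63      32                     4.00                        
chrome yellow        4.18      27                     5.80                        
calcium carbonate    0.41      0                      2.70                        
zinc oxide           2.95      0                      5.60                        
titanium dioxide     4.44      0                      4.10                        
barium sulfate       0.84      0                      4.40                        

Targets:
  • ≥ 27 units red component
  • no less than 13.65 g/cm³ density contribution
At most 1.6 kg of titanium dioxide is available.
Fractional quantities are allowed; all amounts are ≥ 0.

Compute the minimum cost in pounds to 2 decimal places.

Let x1 = kg of iron-oxide yellow, x2 = kg of chrome yellow, x3 = kg of calcium carbonate, x4 = kg of zinc oxide, x5 = kg of titanium dioxide, x6 = kg of barium sulfate.
Minimize 1.63x1 + 4.18x2 + 0.41x3 + 2.95x4 + 4.44x5 + 0.84x6 with:
  32x1 + 27x2 ≥ 27   (red component)
  4x1 + 5.8x2 + 2.7x3 + 5.6x4 + 4.1x5 + 4.4x6 ≥ 13.65   (density contribution)
  x5 ≤ 1.6
  x1, x2, x3, x4, x5, x6 ≥ 0.
The optimal basis is {iron-oxide yellow, calcium carbonate}; chrome yellow, zinc oxide, titanium dioxide, barium sulfate drop out. The red component and density contribution requirements are met with equality.
Optimal quantities: iron-oxide yellow = 0.8438 kg, calcium carbonate = 3.806 kg.
Objective = 1.63·0.8438 + 0.41·3.806 = 2.9359.

£2.94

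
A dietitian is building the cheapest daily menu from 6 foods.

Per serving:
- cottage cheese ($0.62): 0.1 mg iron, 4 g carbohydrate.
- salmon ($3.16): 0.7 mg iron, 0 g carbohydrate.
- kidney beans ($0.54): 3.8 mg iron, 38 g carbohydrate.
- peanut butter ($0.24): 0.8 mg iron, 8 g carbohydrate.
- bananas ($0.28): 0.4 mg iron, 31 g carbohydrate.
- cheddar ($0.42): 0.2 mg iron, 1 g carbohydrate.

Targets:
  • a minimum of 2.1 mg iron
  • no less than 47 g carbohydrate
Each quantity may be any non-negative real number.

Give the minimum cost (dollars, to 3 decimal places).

This is a linear program. Let x1 = servings of cottage cheese, x2 = servings of salmon, x3 = servings of kidney beans, x4 = servings of peanut butter, x5 = servings of bananas, x6 = servings of cheddar.
min 0.62x1 + 3.16x2 + 0.54x3 + 0.24x4 + 0.28x5 + 0.42x6 subject to:
  0.1x1 + 0.7x2 + 3.8x3 + 0.8x4 + 0.4x5 + 0.2x6 ≥ 2.1   (iron)
  4x1 + 38x3 + 8x4 + 31x5 + 1x6 ≥ 47   (carbohydrate)
  x1, x2, x3, x4, x5, x6 ≥ 0.
At the optimum only kidney beans, bananas are positive (cottage cheese, salmon, peanut butter, cheddar = 0). There the iron and carbohydrate constraints are tight.
That vertex is x3 = 0.4513, x5 = 0.963.
Cost = 0.54·0.4513 + 0.28·0.963 = 0.51334.

$0.513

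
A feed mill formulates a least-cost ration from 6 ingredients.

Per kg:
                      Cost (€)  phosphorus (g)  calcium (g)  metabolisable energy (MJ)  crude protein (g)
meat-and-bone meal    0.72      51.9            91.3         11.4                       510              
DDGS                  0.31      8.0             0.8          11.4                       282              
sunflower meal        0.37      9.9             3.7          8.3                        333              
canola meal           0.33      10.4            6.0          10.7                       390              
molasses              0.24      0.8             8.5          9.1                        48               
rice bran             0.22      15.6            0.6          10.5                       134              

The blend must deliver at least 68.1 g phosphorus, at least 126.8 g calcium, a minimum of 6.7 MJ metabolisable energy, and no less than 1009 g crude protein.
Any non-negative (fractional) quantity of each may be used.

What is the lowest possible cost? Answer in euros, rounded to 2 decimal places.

Let x1 = kg of meat-and-bone meal, x2 = kg of DDGS, x3 = kg of sunflower meal, x4 = kg of canola meal, x5 = kg of molasses, x6 = kg of rice bran.
Minimise 0.72x1 + 0.31x2 + 0.37x3 + 0.33x4 + 0.24x5 + 0.22x6 with:
  51.9x1 + 8x2 + 9.9x3 + 10.4x4 + 0.8x5 + 15.6x6 ≥ 68.1   (phosphorus)
  91.3x1 + 0.8x2 + 3.7x3 + 6x4 + 8.5x5 + 0.6x6 ≥ 126.8   (calcium)
  11.4x1 + 11.4x2 + 8.3x3 + 10.7x4 + 9.1x5 + 10.5x6 ≥ 6.7   (metabolisable energy)
  510x1 + 282x2 + 333x3 + 390x4 + 48x5 + 134x6 ≥ 1009   (crude protein)
  x1, x2, x3, x4, x5, x6 ≥ 0.
At the optimum only meat-and-bone meal, canola meal are positive (DDGS, sunflower meal, molasses, rice bran = 0). The calcium and crude protein requirements are met with equality.
So meat-and-bone meal = 1.333 kg, canola meal = 0.8435 kg.
Cost = 0.72·1.333 + 0.33·0.8435 = 1.2381.

€1.24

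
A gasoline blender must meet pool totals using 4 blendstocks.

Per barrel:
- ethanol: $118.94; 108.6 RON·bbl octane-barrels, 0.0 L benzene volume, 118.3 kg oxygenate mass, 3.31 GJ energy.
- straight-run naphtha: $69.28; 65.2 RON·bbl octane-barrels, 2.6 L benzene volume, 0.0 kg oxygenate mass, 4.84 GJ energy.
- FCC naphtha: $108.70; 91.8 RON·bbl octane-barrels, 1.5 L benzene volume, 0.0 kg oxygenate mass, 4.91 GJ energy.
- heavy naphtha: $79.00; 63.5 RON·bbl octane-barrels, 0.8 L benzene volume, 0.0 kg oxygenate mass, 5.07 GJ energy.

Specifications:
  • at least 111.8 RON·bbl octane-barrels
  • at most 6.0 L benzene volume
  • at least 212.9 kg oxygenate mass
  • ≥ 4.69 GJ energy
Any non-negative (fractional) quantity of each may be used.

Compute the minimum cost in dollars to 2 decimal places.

$214.05

Let x1 = barrels of ethanol, x2 = barrels of straight-run naphtha, x3 = barrels of FCC naphtha, x4 = barrels of heavy naphtha.
Minimize 118.94x1 + 69.28x2 + 108.7x3 + 79x4 s.t.:
  108.6x1 + 65.2x2 + 91.8x3 + 63.5x4 ≥ 111.8   (octane-barrels)
  2.6x2 + 1.5x3 + 0.8x4 ≤ 6   (benzene volume)
  118.3x1 ≥ 212.9   (oxygenate mass)
  3.31x1 + 4.84x2 + 4.91x3 + 5.07x4 ≥ 4.69   (energy)
  x1, x2, x3, x4 ≥ 0.
The cheapest feasible vertex uses only ethanol; straight-run naphtha, FCC naphtha, heavy naphtha are not used. Binding constraint: oxygenate mass.
That vertex is x1 = 1.79966.
Cost = 118.94·1.79966 = 214.0516.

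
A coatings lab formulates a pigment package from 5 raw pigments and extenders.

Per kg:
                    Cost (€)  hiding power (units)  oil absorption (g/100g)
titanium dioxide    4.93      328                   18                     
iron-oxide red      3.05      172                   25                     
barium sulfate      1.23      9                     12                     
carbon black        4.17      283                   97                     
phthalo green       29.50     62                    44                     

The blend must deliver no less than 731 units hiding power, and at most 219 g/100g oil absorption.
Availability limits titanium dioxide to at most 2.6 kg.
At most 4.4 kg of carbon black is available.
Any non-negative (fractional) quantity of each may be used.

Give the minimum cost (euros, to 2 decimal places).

Let x1 = kg of titanium dioxide, x2 = kg of iron-oxide red, x3 = kg of barium sulfate, x4 = kg of carbon black, x5 = kg of phthalo green.
min 4.93x1 + 3.05x2 + 1.23x3 + 4.17x4 + 29.5x5 subject to:
  328x1 + 172x2 + 9x3 + 283x4 + 62x5 ≥ 731   (hiding power)
  18x1 + 25x2 + 12x3 + 97x4 + 44x5 ≤ 219   (oil absorption)
  x1 ≤ 2.6
  x4 ≤ 4.4
  x1, x2, x3, x4, x5 ≥ 0.
The minimum-cost mix takes nothing from iron-oxide red, barium sulfate, phthalo green — only titanium dioxide, carbon black. There the hiding power and oil absorption constraints are tight.
Optimal quantities: titanium dioxide = 0.3342 kg, carbon black = 2.196 kg.
Objective = 4.93·0.3342 + 4.17·2.196 = 10.8049.

€10.80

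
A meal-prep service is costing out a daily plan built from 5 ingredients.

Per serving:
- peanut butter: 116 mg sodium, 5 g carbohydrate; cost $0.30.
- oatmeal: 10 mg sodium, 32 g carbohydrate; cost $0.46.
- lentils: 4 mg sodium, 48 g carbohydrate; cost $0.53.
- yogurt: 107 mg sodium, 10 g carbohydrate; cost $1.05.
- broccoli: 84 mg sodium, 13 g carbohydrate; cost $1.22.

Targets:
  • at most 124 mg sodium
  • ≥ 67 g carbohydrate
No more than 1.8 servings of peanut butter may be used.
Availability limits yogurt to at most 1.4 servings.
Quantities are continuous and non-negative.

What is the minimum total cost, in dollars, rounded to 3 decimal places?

$0.740

Set it up as a linear program. Let x1 = servings of peanut butter, x2 = servings of oatmeal, x3 = servings of lentils, x4 = servings of yogurt, x5 = servings of broccoli.
Minimize 0.3x1 + 0.46x2 + 0.53x3 + 1.05x4 + 1.22x5 with:
  116x1 + 10x2 + 4x3 + 107x4 + 84x5 ≤ 124   (sodium)
  5x1 + 32x2 + 48x3 + 10x4 + 13x5 ≥ 67   (carbohydrate)
  x1 ≤ 1.8
  x4 ≤ 1.4
  x1, x2, x3, x4, x5 ≥ 0.
The cheapest feasible vertex uses only lentils; peanut butter, oatmeal, yogurt, broccoli are not used. There the carbohydrate constraint is tight.
That vertex is x3 = 1.396.
Total cost: 0.53·1.396 = 0.73988.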